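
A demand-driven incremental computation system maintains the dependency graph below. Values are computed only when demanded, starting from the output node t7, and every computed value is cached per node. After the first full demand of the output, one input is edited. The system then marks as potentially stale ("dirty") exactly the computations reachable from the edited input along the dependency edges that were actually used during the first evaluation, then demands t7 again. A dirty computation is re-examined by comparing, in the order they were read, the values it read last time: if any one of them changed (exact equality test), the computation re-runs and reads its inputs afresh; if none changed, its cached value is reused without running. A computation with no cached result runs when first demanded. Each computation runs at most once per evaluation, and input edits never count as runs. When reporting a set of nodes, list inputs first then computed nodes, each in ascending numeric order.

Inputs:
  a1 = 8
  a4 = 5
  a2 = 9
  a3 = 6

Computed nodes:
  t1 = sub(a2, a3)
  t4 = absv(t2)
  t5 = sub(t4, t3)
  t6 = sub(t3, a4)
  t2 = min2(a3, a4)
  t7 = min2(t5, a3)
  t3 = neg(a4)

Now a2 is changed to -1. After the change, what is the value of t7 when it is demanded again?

First evaluation (everything demanded from the output):
  t2 = min2(6, 5) = 5
  t3 = neg(5) = -5
  t4 = absv(5) = 5
  t5 = sub(5, -5) = 10
  t7 = min2(10, 6) = 6

Propagation after the edit:
  a2 feeds no computation that the output demands — nothing is marked dirty and nothing runs.

Key observation: a2 is never demanded by the output, so the edit triggers no recomputation at all.

New value of t7: 6.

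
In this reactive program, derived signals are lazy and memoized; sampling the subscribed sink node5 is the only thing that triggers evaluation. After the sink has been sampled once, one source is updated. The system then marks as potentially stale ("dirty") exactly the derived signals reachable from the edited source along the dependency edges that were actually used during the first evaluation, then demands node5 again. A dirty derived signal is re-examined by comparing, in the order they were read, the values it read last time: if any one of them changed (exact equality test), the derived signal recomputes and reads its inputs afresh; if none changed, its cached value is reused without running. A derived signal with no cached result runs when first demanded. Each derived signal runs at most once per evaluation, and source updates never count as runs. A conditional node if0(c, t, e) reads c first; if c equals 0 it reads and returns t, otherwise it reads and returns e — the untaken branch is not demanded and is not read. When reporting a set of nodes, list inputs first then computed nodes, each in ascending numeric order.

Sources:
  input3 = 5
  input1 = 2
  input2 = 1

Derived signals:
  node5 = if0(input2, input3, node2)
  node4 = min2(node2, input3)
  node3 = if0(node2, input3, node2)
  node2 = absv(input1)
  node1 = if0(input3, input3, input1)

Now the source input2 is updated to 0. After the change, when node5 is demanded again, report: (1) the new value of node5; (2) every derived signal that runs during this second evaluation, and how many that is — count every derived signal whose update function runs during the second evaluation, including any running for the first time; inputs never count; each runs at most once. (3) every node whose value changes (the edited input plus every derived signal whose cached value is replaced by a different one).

Demanding node5 again yields 5.
1 derived signals run: node5.
The nodes whose values change: input2, node5.

First demand of the output computes:
  node2 = absv(2) = 2
  node5 = if0(input2=1 -> else branch node2) = 2

After the edit, cleaning proceeds:
  node5: a read changed (input2 1->0) — executes, giving 5.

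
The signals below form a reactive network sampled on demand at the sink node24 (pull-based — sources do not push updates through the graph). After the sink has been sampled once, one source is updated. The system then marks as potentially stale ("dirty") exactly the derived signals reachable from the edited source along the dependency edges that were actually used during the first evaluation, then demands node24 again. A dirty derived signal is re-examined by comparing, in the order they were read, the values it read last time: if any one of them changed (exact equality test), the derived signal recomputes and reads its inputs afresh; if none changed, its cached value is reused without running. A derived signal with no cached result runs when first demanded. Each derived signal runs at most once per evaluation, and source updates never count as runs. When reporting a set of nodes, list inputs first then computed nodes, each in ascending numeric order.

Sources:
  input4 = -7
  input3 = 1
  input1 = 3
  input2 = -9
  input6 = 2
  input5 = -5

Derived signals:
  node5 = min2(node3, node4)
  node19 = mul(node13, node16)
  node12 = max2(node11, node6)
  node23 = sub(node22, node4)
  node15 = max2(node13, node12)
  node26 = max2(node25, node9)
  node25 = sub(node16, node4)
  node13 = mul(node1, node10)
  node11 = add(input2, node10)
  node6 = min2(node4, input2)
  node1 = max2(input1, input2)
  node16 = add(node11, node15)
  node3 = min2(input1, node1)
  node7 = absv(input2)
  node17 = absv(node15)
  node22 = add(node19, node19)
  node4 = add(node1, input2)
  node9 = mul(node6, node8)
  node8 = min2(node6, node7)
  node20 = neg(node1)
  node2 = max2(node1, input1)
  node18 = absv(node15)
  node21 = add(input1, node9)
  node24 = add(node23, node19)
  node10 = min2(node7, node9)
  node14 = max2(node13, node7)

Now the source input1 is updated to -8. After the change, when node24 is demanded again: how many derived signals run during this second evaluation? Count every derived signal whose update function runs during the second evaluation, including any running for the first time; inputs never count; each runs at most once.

Run set: node1, node4, node6, node8, node9, node10, node12, node13, node15, node16, node19, node22, node23, node24 (14 run).
The important point: at node11 every value read last time is unchanged, so the dirty flag clears without a run.

Initial pass — values computed on the first demand:
  node1 = max2(3, -9) = 3
  node4 = add(3, -9) = -6
  node6 = min2(-6, -9) = -9
  node7 = absv(-9) = 9
  node8 = min2(-9, 9) = -9
  node9 = mul(-9, -9) = 81
  node10 = min2(9, 81) = 9
  node11 = add(-9, 9) = 0
  node12 = max2(0, -9) = 0
  node13 = mul(3, 9) = 27
  node15 = max2(27, 0) = 27
  node16 = add(0, 27) = 27
  node19 = mul(27, 27) = 729
  node22 = add(729, 729) = 1458
  node23 = sub(1458, -6) = 1464
  node24 = add(1464, 729) = 2193

Second demand — change propagation:
  node1: re-runs because input1 3->-8; new result -8.
  node4: re-runs because node1 3->-8; new result -17.
  node6: re-runs because node4 -6->-17; new result -17.
  node8: re-runs because node6 -9->-17; new result -17.
  node9: re-runs because node6 -9->-17; node8 -9->-17; new result 289.
  node10: re-runs because node9 81->289; new result 9 (unchanged).
  node11: re-examined; everything it read last time is the same (input2 unchanged, node10 unchanged) — cache 0 kept, no run.
  node12: re-runs because node6 -9->-17; new result 0 (unchanged).
  node13: re-runs because node1 3->-8; new result -72.
  node15: re-runs because node13 27->-72; new result 0.
  node16: re-runs because node15 27->0; new result 0.
  node19: re-runs because node13 27->-72; node16 27->0; new result 0.
  node22: re-runs because node19 729->0; node19 729->0; new result 0.
  node23: re-runs because node22 1458->0; node4 -6->-17; new result 17.
  node24: re-runs because node23 1464->17; node19 729->0; new result 17.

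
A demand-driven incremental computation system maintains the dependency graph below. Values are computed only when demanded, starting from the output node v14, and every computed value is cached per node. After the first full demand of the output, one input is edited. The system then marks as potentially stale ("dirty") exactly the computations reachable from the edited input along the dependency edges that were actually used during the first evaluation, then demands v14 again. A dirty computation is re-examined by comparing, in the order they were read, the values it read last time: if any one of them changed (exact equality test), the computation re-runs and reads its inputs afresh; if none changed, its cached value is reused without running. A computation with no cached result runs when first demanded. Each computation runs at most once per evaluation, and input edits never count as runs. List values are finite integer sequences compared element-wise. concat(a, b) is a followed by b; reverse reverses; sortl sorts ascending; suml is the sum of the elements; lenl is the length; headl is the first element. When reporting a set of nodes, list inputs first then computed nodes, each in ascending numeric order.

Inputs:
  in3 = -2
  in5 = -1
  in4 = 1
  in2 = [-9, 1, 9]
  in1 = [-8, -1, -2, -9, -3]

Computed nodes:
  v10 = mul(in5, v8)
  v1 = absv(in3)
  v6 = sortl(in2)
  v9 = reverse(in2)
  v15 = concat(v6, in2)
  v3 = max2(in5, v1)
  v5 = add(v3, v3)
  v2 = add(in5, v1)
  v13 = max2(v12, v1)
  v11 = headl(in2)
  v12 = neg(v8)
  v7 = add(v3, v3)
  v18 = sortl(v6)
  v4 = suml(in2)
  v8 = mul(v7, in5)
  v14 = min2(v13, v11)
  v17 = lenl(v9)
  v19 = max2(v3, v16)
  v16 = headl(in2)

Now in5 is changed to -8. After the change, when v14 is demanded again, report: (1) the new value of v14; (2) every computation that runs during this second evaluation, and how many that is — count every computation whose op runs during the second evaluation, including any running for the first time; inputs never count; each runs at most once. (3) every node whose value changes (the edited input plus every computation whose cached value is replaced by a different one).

New value of v14: -9.
Computations that run: v3, v8, v12, v13, v14 — 5 in total.
Values that change: in5, v8, v12, v13.
Key observation: the cutoff stops propagation at v7 — its inputs' values are unchanged, so it reuses its cache.

First evaluation (everything demanded from the output):
  v1 = absv(-2) = 2
  v3 = max2(-1, 2) = 2
  v7 = add(2, 2) = 4
  v8 = mul(4, -1) = -4
  v11 = headl([-9, 1, 9]) = -9
  v12 = neg(-4) = 4
  v13 = max2(4, 2) = 4
  v14 = min2(4, -9) = -9

Propagation after the edit:
  v3: runs — in5 -1->-8; result 2 (same value as before).
  v7: checked — values it read are unchanged (v3 unchanged, v3 unchanged); reused cached 4 without running.
  v8: runs — in5 -1->-8; result -32.
  v12: runs — v8 -4->-32; result 32.
  v13: runs — v12 4->32; result 32.
  v14: runs — v13 4->32; result -9 (same value as before).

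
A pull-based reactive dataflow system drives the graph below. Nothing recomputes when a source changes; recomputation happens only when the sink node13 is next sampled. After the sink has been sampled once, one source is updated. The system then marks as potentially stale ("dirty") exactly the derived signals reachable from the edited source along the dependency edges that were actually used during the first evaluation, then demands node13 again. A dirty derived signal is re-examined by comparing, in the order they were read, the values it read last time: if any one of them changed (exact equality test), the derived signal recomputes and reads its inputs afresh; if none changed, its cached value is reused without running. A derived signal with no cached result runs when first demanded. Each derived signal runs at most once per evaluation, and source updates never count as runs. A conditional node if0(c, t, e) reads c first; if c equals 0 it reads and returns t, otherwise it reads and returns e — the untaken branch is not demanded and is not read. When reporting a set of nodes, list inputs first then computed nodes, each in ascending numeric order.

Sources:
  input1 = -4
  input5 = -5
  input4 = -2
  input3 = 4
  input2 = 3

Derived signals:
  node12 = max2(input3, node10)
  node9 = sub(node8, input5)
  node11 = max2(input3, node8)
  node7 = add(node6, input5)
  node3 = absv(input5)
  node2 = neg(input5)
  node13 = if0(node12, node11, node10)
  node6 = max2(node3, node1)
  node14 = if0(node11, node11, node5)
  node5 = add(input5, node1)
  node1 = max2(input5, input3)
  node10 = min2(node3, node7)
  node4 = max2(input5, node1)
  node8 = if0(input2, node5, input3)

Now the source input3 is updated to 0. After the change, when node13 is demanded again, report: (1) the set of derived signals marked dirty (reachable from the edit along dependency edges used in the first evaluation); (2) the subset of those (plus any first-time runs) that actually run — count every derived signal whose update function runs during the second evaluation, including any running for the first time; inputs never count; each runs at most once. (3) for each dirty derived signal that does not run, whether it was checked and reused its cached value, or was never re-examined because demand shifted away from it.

Marked dirty: node1, node6, node7, node10, node12, node13.
Derived signals that run: node1, node6, node8, node11, node12, node13 — 6 in total.
Checked but reused from cache: node7, node10.
Key observation: a condition flipped, so demand reaches new nodes — node8, node11 run for the first time.

First evaluation (everything demanded from the output):
  node1 = max2(-5, 4) = 4
  node3 = absv(-5) = 5
  node6 = max2(5, 4) = 5
  node7 = add(5, -5) = 0
  node10 = min2(5, 0) = 0
  node12 = max2(4, 0) = 4
  node13 = if0(node12=4 -> else branch node10) = 0

Propagation after the edit:
  node1: runs — input3 4->0; result 0.
  node6: runs — node1 4->0; result 5 (same value as before).
  node7: checked — values it read are unchanged (node6 unchanged, input5 unchanged); reused cached 0 without running.
  node8: demanded for the first time — runs, produces 0.
  node10: checked — values it read are unchanged (node3 unchanged, node7 unchanged); reused cached 0 without running.
  node11: demanded for the first time — runs, produces 0.
  node12: runs — input3 4->0; result 0.
  node13: runs — node12 4->0; result 0 (same value as before).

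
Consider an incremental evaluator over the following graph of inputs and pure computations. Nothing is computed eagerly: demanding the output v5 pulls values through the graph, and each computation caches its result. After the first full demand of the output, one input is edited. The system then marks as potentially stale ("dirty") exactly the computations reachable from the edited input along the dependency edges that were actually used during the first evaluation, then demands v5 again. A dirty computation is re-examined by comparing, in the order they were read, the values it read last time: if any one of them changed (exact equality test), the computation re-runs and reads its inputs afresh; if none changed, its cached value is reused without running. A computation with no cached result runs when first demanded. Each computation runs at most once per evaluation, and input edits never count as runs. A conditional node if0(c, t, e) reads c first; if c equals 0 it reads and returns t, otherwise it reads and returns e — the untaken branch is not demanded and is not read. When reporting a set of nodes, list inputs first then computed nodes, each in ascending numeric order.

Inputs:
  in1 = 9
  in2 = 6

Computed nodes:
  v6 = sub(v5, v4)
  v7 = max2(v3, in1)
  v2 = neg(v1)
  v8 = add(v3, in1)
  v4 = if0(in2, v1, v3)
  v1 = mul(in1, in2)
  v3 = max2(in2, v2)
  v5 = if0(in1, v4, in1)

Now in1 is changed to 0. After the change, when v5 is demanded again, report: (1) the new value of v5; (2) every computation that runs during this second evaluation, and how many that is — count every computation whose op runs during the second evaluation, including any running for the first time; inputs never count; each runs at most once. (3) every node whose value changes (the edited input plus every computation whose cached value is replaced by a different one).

v5 now evaluates to 6.
Run set: v1, v2, v3, v4, v5 (5 run).
Changed values: in1, v5.
The important point: the flipped condition pulls in fresh nodes; v1, v2, v3, v4 run for the first time.

Initial pass — values computed on the first demand:
  v5 = if0(in1=9 -> else branch in1) = 9

Second demand — change propagation:
  v1: newly demanded (no cache) — executes and yields 0.
  v2: newly demanded (no cache) — executes and yields 0.
  v3: newly demanded (no cache) — executes and yields 6.
  v4: newly demanded (no cache) — executes and yields 6.
  v5: re-runs because in1 9->0; in1 9->0; new result 6.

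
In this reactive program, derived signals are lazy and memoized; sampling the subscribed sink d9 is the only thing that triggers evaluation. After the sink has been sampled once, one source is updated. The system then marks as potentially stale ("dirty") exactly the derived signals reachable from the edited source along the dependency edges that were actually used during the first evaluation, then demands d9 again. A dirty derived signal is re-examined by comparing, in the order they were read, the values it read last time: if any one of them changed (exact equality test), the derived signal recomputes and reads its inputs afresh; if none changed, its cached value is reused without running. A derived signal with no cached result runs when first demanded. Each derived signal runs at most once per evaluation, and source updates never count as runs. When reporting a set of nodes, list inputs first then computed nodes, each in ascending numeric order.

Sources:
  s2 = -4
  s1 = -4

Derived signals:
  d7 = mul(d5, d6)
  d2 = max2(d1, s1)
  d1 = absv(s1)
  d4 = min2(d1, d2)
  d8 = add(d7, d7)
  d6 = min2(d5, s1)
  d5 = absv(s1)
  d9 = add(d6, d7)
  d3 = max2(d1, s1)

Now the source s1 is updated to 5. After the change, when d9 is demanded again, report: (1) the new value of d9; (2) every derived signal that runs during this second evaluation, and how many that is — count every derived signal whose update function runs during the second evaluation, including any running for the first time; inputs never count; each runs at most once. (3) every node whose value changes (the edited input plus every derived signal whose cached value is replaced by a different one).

Demanding d9 again yields 30.
4 derived signals run: d5, d6, d7, d9.
The nodes whose values change: s1, d5, d6, d7, d9.

First demand of the output computes:
  d5 = absv(-4) = 4
  d6 = min2(4, -4) = -4
  d7 = mul(4, -4) = -16
  d9 = add(-4, -16) = -20

After the edit, cleaning proceeds:
  d5: a read changed (s1 -4->5) — executes, giving 5.
  d6: a read changed (d5 4->5; s1 -4->5) — executes, giving 5.
  d7: a read changed (d5 4->5; d6 -4->5) — executes, giving 25.
  d9: a read changed (d6 -4->5; d7 -16->25) — executes, giving 30.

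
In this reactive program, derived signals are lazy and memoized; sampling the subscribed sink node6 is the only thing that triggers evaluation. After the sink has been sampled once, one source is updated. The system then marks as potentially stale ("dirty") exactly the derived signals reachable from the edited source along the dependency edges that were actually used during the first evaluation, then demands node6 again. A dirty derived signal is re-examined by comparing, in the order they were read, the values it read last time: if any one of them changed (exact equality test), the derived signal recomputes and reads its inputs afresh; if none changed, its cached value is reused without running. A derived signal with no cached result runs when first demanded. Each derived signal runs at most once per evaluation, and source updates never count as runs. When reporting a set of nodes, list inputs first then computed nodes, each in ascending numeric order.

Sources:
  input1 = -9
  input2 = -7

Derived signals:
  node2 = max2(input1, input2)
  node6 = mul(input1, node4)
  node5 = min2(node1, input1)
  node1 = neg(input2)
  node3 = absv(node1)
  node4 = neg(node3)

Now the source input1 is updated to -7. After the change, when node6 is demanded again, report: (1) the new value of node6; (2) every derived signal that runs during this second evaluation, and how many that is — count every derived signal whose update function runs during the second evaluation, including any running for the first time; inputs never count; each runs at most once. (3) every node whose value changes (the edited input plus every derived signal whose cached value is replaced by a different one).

First demand of the output computes:
  node1 = neg(-7) = 7
  node3 = absv(7) = 7
  node4 = neg(7) = -7
  node6 = mul(-9, -7) = 63

After the edit, cleaning proceeds:
  node6: a read changed (input1 -9->-7) — executes, giving 49.

Demanding node6 again yields 49.
1 derived signals run: node6.
The nodes whose values change: input1, node6.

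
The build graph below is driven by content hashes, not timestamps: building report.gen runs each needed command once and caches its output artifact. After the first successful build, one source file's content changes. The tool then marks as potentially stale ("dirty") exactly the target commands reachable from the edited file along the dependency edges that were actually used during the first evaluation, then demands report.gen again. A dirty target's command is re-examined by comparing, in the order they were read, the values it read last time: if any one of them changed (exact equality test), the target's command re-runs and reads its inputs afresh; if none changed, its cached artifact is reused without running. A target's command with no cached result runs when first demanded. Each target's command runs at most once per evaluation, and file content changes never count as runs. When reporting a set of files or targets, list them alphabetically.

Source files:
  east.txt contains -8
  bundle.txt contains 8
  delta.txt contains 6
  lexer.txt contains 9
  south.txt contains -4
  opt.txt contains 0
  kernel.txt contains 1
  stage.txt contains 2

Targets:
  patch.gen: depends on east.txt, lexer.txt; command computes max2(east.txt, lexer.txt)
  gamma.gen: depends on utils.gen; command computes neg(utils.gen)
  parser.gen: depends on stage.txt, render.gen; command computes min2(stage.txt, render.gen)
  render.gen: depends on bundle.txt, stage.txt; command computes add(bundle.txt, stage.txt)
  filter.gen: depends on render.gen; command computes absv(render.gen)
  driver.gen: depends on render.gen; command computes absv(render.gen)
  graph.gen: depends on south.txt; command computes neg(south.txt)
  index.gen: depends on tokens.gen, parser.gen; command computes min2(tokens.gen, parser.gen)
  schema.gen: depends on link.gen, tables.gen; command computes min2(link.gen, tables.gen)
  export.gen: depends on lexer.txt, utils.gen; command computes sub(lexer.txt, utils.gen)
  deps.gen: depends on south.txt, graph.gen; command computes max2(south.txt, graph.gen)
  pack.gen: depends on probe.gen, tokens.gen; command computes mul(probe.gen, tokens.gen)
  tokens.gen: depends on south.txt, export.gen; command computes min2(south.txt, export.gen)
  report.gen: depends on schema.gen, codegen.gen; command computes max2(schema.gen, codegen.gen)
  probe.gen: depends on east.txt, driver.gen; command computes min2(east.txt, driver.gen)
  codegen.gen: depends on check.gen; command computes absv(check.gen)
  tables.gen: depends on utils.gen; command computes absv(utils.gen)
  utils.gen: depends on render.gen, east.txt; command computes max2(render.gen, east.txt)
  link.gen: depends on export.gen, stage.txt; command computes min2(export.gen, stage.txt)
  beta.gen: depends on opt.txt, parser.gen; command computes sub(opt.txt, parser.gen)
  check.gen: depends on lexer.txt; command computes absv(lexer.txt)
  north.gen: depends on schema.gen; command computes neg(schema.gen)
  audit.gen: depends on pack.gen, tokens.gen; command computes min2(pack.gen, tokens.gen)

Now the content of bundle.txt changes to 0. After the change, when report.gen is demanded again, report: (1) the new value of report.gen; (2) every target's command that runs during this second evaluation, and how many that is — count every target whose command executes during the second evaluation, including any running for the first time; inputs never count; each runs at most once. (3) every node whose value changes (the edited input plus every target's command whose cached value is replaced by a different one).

report.gen now evaluates to 9.
Run set: export.gen, link.gen, render.gen, report.gen, schema.gen, tables.gen, utils.gen (7 run).
Changed values: bundle.txt, export.gen, link.gen, render.gen, schema.gen, tables.gen, utils.gen.

Initial pass — values computed on the first demand:
  check.gen = absv(9) = 9
  codegen.gen = absv(9) = 9
  render.gen = add(8, 2) = 10
  utils.gen = max2(10, -8) = 10
  export.gen = sub(9, 10) = -1
  link.gen = min2(-1, 2) = -1
  tables.gen = absv(10) = 10
  schema.gen = min2(-1, 10) = -1
  report.gen = max2(-1, 9) = 9

Second demand — change propagation:
  render.gen: re-runs because bundle.txt 8->0; new result 2.
  utils.gen: re-runs because render.gen 10->2; new result 2.
  export.gen: re-runs because utils.gen 10->2; new result 7.
  link.gen: re-runs because export.gen -1->7; new result 2.
  tables.gen: re-runs because utils.gen 10->2; new result 2.
  schema.gen: re-runs because link.gen -1->2; tables.gen 10->2; new result 2.
  report.gen: re-runs because schema.gen -1->2; new result 9 (unchanged).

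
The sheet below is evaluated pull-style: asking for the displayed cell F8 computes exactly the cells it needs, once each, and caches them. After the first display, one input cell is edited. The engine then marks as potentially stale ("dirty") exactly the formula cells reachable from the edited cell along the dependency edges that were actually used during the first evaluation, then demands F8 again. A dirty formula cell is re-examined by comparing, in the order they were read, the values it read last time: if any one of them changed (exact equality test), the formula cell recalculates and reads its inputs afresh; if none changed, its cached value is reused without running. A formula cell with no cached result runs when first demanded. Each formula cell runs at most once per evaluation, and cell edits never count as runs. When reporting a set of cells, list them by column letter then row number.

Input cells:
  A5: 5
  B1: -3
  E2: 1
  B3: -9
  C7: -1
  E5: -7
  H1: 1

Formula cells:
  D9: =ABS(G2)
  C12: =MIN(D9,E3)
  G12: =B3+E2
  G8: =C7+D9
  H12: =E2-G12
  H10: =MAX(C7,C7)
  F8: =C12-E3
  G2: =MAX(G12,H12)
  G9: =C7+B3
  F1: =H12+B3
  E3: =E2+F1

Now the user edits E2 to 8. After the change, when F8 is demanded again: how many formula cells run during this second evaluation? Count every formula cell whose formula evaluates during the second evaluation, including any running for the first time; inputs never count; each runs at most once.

6 formula cells run: C12, E3, F8, G2, G12, H12.
Note where the cutoff bites: F1 is checked, finds nothing changed, and keeps its cache.

First demand of the output computes:
  G12 = -9 + 1 = -8
  H12 = 1 - -8 = 9
  F1 = 9 + -9 = 0
  E3 = 1 + 0 = 1
  G2 = MAX(-8, 9) = 9
  D9 = ABS(9) = 9
  C12 = MIN(9, 1) = 1
  F8 = 1 - 1 = 0

After the edit, cleaning proceeds:
  G12: a read changed (E2 1->8) — executes, giving -1.
  H12: a read changed (E2 1->8; G12 -8->-1) — executes, giving 9 — identical to its old value.
  F1: dirty, but its reads are unchanged (H12 unchanged, B3 unchanged); cached 0 stands.
  E3: a read changed (E2 1->8) — executes, giving 8.
  G2: a read changed (G12 -8->-1) — executes, giving 9 — identical to its old value.
  D9: dirty, but its reads are unchanged (G2 unchanged); cached 9 stands.
  C12: a read changed (E3 1->8) — executes, giving 8.
  F8: a read changed (C12 1->8; E3 1->8) — executes, giving 0 — identical to its old value.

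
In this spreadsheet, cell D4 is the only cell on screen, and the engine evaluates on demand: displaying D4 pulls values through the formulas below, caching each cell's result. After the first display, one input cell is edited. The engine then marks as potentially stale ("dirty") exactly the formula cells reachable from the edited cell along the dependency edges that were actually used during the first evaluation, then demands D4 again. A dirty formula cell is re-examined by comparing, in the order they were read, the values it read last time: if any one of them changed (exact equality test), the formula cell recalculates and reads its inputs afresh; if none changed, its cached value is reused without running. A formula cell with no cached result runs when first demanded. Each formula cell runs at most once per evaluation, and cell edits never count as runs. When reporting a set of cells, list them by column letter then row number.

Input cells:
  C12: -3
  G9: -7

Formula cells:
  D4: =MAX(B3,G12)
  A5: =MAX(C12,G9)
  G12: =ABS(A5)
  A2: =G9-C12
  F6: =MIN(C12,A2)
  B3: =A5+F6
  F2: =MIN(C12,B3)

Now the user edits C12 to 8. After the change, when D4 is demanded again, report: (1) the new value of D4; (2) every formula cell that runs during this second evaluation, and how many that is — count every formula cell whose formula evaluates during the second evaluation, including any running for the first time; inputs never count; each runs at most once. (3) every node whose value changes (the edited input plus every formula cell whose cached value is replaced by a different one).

Initial pass — values computed on the first demand:
  A2 = -7 - -3 = -4
  A5 = MAX(-3, -7) = -3
  F6 = MIN(-3, -4) = -4
  B3 = -3 + -4 = -7
  G12 = ABS(-3) = 3
  D4 = MAX(-7, 3) = 3

Second demand — change propagation:
  A2: re-runs because C12 -3->8; new result -15.
  A5: re-runs because C12 -3->8; new result 8.
  F6: re-runs because C12 -3->8; A2 -4->-15; new result -15.
  B3: re-runs because A5 -3->8; F6 -4->-15; new result -7 (unchanged).
  G12: re-runs because A5 -3->8; new result 8.
  D4: re-runs because G12 3->8; new result 8.

D4 now evaluates to 8.
Run set: A2, A5, B3, D4, F6, G12 (6 run).
Changed values: A2, A5, C12, D4, F6, G12.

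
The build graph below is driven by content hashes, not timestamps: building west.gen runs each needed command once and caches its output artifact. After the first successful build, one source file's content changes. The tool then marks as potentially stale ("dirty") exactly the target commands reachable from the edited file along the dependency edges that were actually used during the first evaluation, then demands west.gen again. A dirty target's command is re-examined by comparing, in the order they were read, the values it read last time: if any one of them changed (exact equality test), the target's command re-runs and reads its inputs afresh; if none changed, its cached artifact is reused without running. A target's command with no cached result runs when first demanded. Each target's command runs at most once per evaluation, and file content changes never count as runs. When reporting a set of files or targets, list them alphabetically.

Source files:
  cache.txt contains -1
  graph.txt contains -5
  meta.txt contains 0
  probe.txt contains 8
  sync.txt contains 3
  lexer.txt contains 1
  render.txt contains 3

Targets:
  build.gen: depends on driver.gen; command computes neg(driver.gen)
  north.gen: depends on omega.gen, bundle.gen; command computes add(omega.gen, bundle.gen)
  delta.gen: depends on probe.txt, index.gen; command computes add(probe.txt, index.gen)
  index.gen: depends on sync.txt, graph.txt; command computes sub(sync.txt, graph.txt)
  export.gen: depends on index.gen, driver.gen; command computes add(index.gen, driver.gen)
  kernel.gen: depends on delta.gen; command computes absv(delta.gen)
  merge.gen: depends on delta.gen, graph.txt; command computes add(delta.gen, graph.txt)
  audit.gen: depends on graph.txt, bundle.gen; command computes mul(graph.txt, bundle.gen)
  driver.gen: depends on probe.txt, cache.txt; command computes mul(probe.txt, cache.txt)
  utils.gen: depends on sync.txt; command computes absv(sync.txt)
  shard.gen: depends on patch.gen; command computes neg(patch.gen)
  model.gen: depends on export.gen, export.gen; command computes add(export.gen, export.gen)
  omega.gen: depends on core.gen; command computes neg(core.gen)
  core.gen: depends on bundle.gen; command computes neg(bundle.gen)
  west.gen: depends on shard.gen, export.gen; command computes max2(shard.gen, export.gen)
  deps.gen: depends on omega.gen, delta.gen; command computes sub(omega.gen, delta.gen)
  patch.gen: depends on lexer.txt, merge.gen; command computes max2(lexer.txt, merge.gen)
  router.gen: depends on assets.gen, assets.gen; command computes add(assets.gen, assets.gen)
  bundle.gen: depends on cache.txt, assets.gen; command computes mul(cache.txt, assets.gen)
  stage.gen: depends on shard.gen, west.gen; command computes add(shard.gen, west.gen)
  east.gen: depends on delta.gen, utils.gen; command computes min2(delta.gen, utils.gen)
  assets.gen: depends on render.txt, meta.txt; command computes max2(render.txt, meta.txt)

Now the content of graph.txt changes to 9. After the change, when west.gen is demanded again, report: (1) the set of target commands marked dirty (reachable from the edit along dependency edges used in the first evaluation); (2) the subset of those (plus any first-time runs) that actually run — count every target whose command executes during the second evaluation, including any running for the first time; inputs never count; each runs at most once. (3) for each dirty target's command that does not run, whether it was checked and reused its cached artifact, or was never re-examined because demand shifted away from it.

Initial pass — values computed on the first demand:
  driver.gen = mul(8, -1) = -8
  index.gen = sub(3, -5) = 8
  delta.gen = add(8, 8) = 16
  export.gen = add(8, -8) = 0
  merge.gen = add(16, -5) = 11
  patch.gen = max2(1, 11) = 11
  shard.gen = neg(11) = -11
  west.gen = max2(-11, 0) = 0

Second demand — change propagation:
  index.gen: re-runs because graph.txt -5->9; new result -6.
  delta.gen: re-runs because index.gen 8->-6; new result 2.
  export.gen: re-runs because index.gen 8->-6; new result -14.
  merge.gen: re-runs because delta.gen 16->2; graph.txt -5->9; new result 11 (unchanged).
  patch.gen: re-examined; everything it read last time is the same (lexer.txt unchanged, merge.gen unchanged) — cache 11 kept, no run.
  shard.gen: re-examined; everything it read last time is the same (patch.gen unchanged) — cache -11 kept, no run.
  west.gen: re-runs because export.gen 0->-14; new result -11.

The important point: at patch.gen every value read last time is unchanged, so the dirty flag clears without a run.

Dirty set: delta.gen, export.gen, index.gen, merge.gen, patch.gen, shard.gen, west.gen.
Run set: delta.gen, export.gen, index.gen, merge.gen, west.gen (5 run).
Re-examined without running (cache reused): patch.gen, shard.gen.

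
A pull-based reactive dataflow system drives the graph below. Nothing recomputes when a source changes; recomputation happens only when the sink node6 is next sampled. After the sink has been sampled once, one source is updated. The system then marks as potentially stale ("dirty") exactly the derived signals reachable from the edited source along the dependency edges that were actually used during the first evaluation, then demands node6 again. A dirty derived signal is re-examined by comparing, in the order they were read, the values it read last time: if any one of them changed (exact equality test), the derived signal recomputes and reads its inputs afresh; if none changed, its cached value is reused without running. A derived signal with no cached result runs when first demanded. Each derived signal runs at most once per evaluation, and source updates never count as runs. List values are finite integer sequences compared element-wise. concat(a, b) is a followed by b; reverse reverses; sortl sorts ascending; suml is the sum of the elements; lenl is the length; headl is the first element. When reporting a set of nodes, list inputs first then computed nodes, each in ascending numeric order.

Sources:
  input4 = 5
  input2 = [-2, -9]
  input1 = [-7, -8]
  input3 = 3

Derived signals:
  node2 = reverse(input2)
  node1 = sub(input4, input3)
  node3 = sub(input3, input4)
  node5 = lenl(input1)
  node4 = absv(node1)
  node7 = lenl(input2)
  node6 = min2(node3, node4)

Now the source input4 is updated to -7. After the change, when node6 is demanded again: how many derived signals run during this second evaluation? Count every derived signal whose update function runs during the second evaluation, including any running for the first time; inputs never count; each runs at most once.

First evaluation (everything demanded from the output):
  node1 = sub(5, 3) = 2
  node3 = sub(3, 5) = -2
  node4 = absv(2) = 2
  node6 = min2(-2, 2) = -2

Propagation after the edit:
  node1: runs — input4 5->-7; result -10.
  node3: runs — input4 5->-7; result 10.
  node4: runs — node1 2->-10; result 10.
  node6: runs — node3 -2->10; node4 2->10; result 10.

Derived signals that run: node1, node3, node4, node6 — 4 in total.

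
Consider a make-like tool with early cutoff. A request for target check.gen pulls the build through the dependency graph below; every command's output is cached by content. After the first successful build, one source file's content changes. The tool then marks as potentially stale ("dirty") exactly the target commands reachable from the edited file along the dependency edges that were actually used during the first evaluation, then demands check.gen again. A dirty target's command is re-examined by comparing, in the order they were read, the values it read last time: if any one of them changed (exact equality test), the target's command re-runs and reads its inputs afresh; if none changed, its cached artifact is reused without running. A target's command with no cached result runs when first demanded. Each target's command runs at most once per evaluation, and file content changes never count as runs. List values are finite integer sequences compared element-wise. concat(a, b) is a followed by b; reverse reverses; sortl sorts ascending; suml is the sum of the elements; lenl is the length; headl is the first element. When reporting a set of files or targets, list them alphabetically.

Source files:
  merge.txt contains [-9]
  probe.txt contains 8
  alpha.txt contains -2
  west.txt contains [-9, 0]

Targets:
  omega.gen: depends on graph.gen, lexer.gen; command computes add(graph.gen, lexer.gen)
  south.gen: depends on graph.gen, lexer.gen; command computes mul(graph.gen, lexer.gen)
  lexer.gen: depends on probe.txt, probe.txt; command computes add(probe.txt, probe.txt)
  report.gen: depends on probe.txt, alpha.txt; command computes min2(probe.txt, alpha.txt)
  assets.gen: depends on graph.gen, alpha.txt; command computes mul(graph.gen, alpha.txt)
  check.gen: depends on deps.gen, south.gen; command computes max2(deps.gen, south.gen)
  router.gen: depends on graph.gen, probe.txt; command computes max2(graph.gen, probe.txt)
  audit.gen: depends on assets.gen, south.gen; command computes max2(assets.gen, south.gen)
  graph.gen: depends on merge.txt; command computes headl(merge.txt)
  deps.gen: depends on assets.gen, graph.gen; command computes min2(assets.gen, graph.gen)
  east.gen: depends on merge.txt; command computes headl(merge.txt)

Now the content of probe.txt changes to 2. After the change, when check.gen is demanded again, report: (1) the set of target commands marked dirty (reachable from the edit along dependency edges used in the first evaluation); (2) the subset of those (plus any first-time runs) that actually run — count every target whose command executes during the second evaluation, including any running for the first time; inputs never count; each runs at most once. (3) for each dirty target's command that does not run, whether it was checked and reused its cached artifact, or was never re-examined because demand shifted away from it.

The edit dirties: check.gen, lexer.gen, south.gen.
3 target commands run: check.gen, lexer.gen, south.gen.
No dirty target's command escaped a run.

First demand of the output computes:
  graph.gen = headl([-9]) = -9
  assets.gen = mul(-9, -2) = 18
  deps.gen = min2(18, -9) = -9
  lexer.gen = add(8, 8) = 16
  south.gen = mul(-9, 16) = -144
  check.gen = max2(-9, -144) = -9

After the edit, cleaning proceeds:
  lexer.gen: a read changed (probe.txt 8->2; probe.txt 8->2) — executes, giving 4.
  south.gen: a read changed (lexer.gen 16->4) — executes, giving -36.
  check.gen: a read changed (south.gen -144->-36) — executes, giving -9 — identical to its old value.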